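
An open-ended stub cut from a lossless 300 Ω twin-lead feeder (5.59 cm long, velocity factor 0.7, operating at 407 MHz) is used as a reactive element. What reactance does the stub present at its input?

X_in ≈ -370 Ω (capacitive)

λ = v/f = 0.7·c / 407 MHz = 0.516 m
βl = 2π·l/λ = 2π × 0.108 = 39°
tan(βl) = 0.81
For an open-ended stub, Z_in = −jZ_0·cot(βl) = −jZ_0/tan(βl)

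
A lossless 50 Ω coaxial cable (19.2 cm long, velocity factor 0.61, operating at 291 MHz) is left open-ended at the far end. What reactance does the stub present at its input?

X_in ≈ 18.1 Ω (inductive)

λ = v/f = 0.61·c / 291 MHz = 0.629 m
βl = 2π·l/λ = 2π × 0.305 = 110°
tan(βl) = -2.76
For an open-ended stub, Z_in = −jZ_0·cot(βl) = −jZ_0/tan(βl)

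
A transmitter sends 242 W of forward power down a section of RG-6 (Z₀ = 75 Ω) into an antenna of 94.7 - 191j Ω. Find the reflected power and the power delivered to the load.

|Γ| = |(19.7 − j191)/(169.7 − j191)| = 0.752
|Γ|² = 0.565
P_refl = |Γ|²·P_inc = 137 W, P_del = (1 − |Γ|²)·P_inc = 105 W

P_reflected ≈ 137 W; P_delivered ≈ 105 W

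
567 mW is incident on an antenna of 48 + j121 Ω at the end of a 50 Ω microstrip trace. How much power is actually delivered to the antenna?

|Γ| = |(-2 + j121)/(98 + j121)| = 0.777
|Γ|² = 0.604
P_refl = |Γ|²·P_inc = 342 mW, P_del = (1 − |Γ|²)·P_inc = 225 mW

P_delivered ≈ 225 mW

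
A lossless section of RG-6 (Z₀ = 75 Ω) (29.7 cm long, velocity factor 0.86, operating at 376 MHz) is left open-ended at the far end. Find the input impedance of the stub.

Z_in ≈ +j167 Ω

λ = v/f = 0.86·c / 376 MHz = 0.686 m
βl = 2π·l/λ = 2π × 0.433 = 156°
tan(βl) = -0.449
For an open-ended stub, Z_in = −jZ_0·cot(βl) = −jZ_0/tan(βl)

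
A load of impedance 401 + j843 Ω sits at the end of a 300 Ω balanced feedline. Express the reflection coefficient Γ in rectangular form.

Γ = (Z_L − Z_0)/(Z_L + Z_0) = (101 + j843)/(701 + j843)

Γ ≈ 0.65 + j0.421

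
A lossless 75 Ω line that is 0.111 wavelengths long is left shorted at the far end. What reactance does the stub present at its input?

X_in ≈ 62.8 Ω (inductive)

βl = 2π × 0.111 = 40°
tan(βl) = 0.838
For a shorted stub, Z_in = jZ_0·tan(βl)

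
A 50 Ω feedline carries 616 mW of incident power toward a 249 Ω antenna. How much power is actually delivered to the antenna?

Γ = (249 − 50)/(249 + 50) = 0.666
|Γ|² = 0.443
P_refl = |Γ|²·P_inc = 273 mW, P_del = (1 − |Γ|²)·P_inc = 343 mW

P_delivered ≈ 343 mW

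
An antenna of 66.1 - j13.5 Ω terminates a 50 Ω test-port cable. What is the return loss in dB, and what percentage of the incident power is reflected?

RL ≈ 14.9 dB; 3.23% of incident power reflected

Γ = (16.1 − j13.5)/(116.1 − j13.5), |Γ| = 0.18
RL = −20·log₁₀(0.18) = 14.9 dB
P_refl/P_inc = |Γ|² = 0.0323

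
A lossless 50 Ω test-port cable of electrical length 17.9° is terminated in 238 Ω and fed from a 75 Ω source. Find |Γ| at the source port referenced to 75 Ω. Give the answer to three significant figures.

|Γ| ≈ 0.562

tan(βl) = 0.323
Z_in = Z_0·(Z_L + jZ_0·tanβl)/(Z_0 + jZ_L·tanβl) = 78.1 − j104 Ω
Γ_s = (Z_in − Z_s)/(Z_in + Z_s) = (3.14 − j104)/(153 − j104), |Γ_s| = 0.562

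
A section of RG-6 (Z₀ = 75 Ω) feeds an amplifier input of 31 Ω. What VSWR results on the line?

Γ = (31 − 75)/(31 + 75) = -0.415
VSWR = (1 + 0.415)/(1 − 0.415)

VSWR ≈ 2.42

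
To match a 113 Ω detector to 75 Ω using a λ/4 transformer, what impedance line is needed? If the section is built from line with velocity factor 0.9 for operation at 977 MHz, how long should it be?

Z_qwt = √(Z_0·R_L) = √(75 × 113) = √8475
λ = 0.9·c/f = 0.276 m, so l = λ/4 = 0.0691 m

Z_qwt ≈ 92.1 Ω; length ≈ 6.91 cm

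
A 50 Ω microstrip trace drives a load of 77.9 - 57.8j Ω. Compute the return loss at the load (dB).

Γ = (27.9 − j57.8)/(127.9 − j57.8), |Γ| = 0.457
RL = −20·log₁₀|Γ| = −20·log₁₀(0.457)

RL ≈ 6.8 dB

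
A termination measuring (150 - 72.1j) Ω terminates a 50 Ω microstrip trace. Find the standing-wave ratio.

Γ = (Z_L − Z_0)/(Z_L + Z_0) = (100 − j72.1)/(200 − j72.1)
|Γ| = 123/213 = 0.58
VSWR = (1 + |Γ|)/(1 − |Γ|) = 1.58/0.42

VSWR ≈ 3.76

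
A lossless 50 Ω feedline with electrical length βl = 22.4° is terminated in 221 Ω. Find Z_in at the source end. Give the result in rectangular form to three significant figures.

tan(βl) = tan(22.4°) = 0.412
Z_in = Z_0·(Z_L + jZ_0·tanβl)/(Z_0 + jZ_L·tanβl)
     = 50·(221 + j20.6)/(50 + j91.1)

Z_in ≈ 59.9 − j88.4 Ω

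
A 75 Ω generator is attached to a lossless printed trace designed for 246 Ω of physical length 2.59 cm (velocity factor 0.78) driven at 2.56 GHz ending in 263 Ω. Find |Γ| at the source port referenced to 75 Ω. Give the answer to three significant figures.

λ = v/f = 0.78·c / 2.56 GHz = 0.0914 m
βl = 2π·l/λ = 2π × 0.283 = 102°
tan(βl) = -4.7
Z_in = Z_0·(Z_L + jZ_0·tanβl)/(Z_0 + jZ_L·tanβl) = 231 + j6.3 Ω
Γ_s = (Z_in − Z_s)/(Z_in + Z_s) = (156 + j6.3)/(306 + j6.3), |Γ_s| = 0.511

|Γ| ≈ 0.511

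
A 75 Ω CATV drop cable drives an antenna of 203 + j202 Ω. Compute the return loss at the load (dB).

Γ = (128 + j202)/(278 + j202), |Γ| = 0.696
RL = −20·log₁₀|Γ| = −20·log₁₀(0.696)

RL ≈ 3.15 dB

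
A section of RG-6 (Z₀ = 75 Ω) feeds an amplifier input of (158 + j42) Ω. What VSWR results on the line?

VSWR ≈ 2.29

Γ = (Z_L − Z_0)/(Z_L + Z_0) = (83 + j42)/(233 + j42)
|Γ| = 93/237 = 0.393
VSWR = (1 + |Γ|)/(1 − |Γ|) = 1.39/0.607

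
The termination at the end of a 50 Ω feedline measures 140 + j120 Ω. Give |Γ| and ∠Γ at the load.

Γ ≈ 0.667 ∠ 20.9°

Γ = (Z_L − Z_0)/(Z_L + Z_0) = (90 + j120)/(190 + j120)
|Γ| = 150/225 = 0.667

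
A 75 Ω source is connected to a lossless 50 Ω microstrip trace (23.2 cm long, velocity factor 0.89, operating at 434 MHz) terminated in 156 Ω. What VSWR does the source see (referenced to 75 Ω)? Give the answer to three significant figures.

λ = v/f = 0.89·c / 434 MHz = 0.615 m
βl = 2π·l/λ = 2π × 0.377 = 136°
tan(βl) = -0.974
Z_in = Z_0·(Z_L + jZ_0·tanβl)/(Z_0 + jZ_L·tanβl) = 29.7 + j41.6 Ω
Γ_s = (Z_in − Z_s)/(Z_in + Z_s) = (-45.3 + j41.6)/(105 + j41.6), |Γ_s| = 0.546
VSWR = (1 + |Γ_s|)/(1 − |Γ_s|)

VSWR ≈ 3.4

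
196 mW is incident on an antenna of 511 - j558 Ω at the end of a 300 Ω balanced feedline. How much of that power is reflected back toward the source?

P_reflected ≈ 72 mW

|Γ| = |(211 − j558)/(811 − j558)| = 0.606
|Γ|² = 0.367
P_refl = |Γ|²·P_inc = 72 mW, P_del = (1 − |Γ|²)·P_inc = 124 mW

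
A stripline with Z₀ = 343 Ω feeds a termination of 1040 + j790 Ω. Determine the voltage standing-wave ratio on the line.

Γ = (Z_L − Z_0)/(Z_L + Z_0) = (697 + j790)/(1383 + j790)
|Γ| = 1050/1590 = 0.661
VSWR = (1 + |Γ|)/(1 − |Γ|) = 1.66/0.339

VSWR ≈ 4.91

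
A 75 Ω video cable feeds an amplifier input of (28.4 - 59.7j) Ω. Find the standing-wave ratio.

Γ = (Z_L − Z_0)/(Z_L + Z_0) = (-46.6 − j59.7)/(103.4 − j59.7)
|Γ| = 75.7/119 = 0.634
VSWR = (1 + |Γ|)/(1 − |Γ|) = 1.63/0.366

VSWR ≈ 4.47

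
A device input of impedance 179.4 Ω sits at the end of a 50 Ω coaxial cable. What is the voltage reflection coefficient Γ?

Γ = (Z_L − Z_0)/(Z_L + Z_0) = (179.4 − 50)/(179.4 + 50) = 129.4/229.4

Γ = 0.564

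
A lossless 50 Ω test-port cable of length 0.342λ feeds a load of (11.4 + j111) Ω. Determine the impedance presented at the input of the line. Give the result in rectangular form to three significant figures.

βl = 2π × 0.342 = 123°
tan(βl) = tan(123°) = -1.53
Z_in = Z_0·(Z_L + jZ_0·tanβl)/(Z_0 + jZ_L·tanβl)
     = 50·(11.4 + j34.4)/(220 − j17.5)

Z_in ≈ 1.96 + j7.96 Ω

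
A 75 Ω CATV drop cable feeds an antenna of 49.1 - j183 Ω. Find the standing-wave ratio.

VSWR ≈ 11.2

Γ = (Z_L − Z_0)/(Z_L + Z_0) = (-25.9 − j183)/(124.1 − j183)
|Γ| = 185/221 = 0.836
VSWR = (1 + |Γ|)/(1 − |Γ|) = 1.84/0.164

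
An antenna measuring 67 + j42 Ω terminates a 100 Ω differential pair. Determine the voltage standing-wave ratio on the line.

Γ = (Z_L − Z_0)/(Z_L + Z_0) = (-33 + j42)/(167 + j42)
|Γ| = 53.4/172 = 0.31
VSWR = (1 + |Γ|)/(1 − |Γ|) = 1.31/0.69

VSWR ≈ 1.9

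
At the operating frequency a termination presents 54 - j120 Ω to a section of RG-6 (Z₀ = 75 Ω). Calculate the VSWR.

Γ = (Z_L − Z_0)/(Z_L + Z_0) = (-21 − j120)/(129 − j120)
|Γ| = 122/176 = 0.691
VSWR = (1 + |Γ|)/(1 − |Γ|) = 1.69/0.309

VSWR ≈ 5.48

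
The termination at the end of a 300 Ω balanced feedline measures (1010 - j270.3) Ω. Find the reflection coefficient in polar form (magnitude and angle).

Γ ≈ 0.568 ∠ -9.18°

Γ = (Z_L − Z_0)/(Z_L + Z_0) = (710 − j270.3)/(1310 − j270.3)
|Γ| = 760/1340 = 0.568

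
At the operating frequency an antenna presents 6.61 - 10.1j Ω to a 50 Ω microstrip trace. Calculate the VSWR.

Γ = (Z_L − Z_0)/(Z_L + Z_0) = (-43.39 − j10.1)/(56.61 − j10.1)
|Γ| = 44.5/57.5 = 0.775
VSWR = (1 + |Γ|)/(1 − |Γ|) = 1.77/0.225

VSWR ≈ 7.88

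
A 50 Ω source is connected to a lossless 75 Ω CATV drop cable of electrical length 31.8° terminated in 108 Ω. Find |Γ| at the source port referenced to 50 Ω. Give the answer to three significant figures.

tan(βl) = 0.62
Z_in = Z_0·(Z_L + jZ_0·tanβl)/(Z_0 + jZ_L·tanβl) = 83.2 − j27.8 Ω
Γ_s = (Z_in − Z_s)/(Z_in + Z_s) = (33.2 − j27.8)/(133 − j27.8), |Γ_s| = 0.318

|Γ| ≈ 0.318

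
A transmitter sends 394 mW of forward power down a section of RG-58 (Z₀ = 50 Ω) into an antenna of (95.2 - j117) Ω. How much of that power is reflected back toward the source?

P_reflected ≈ 178 mW

|Γ| = |(45.2 − j117)/(145.2 − j117)| = 0.673
|Γ|² = 0.452
P_refl = |Γ|²·P_inc = 178 mW, P_del = (1 − |Γ|²)·P_inc = 216 mW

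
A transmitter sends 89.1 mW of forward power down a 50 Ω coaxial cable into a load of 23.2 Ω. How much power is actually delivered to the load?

Γ = (23.2 − 50)/(23.2 + 50) = -0.366
|Γ|² = 0.134
P_refl = |Γ|²·P_inc = 11.9 mW, P_del = (1 − |Γ|²)·P_inc = 77.2 mW

P_delivered ≈ 77.2 mW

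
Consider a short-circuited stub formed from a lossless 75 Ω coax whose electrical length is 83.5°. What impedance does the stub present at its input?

tan(βl) = 8.78
For a short-circuited stub, Z_in = jZ_0·tan(βl)

Z_in ≈ +j658 Ω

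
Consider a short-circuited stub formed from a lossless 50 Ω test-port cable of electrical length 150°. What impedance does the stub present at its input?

Z_in ≈ −j28.9 Ω

tan(βl) = -0.577
For a short-circuited stub, Z_in = jZ_0·tan(βl)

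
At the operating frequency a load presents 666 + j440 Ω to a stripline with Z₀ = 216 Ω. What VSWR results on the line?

Γ = (Z_L − Z_0)/(Z_L + Z_0) = (450 + j440)/(882 + j440)
|Γ| = 629/986 = 0.639
VSWR = (1 + |Γ|)/(1 − |Γ|) = 1.64/0.361

VSWR ≈ 4.53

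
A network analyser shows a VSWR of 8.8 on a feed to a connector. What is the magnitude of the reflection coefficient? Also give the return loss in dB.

|Γ| ≈ 0.796; return loss ≈ 1.98 dB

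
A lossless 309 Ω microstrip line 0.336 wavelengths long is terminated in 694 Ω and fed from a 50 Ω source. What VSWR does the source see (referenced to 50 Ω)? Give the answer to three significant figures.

VSWR ≈ 5.81

βl = 2π × 0.336 = 121°
tan(βl) = -1.67
Z_in = Z_0·(Z_L + jZ_0·tanβl)/(Z_0 + jZ_L·tanβl) = 175 + j139 Ω
Γ_s = (Z_in − Z_s)/(Z_in + Z_s) = (125 + j139)/(225 + j139), |Γ_s| = 0.706
VSWR = (1 + |Γ_s|)/(1 − |Γ_s|)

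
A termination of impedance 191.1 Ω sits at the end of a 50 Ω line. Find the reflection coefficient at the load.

Γ = (Z_L − Z_0)/(Z_L + Z_0) = (191.1 − 50)/(191.1 + 50) = 141.1/241.1

Γ = 0.585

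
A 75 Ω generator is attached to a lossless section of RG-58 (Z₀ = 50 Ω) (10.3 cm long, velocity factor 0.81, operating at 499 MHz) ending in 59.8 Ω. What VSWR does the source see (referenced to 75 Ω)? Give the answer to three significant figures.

λ = v/f = 0.81·c / 499 MHz = 0.487 m
βl = 2π·l/λ = 2π × 0.212 = 76.1°
tan(βl) = 4.05
Z_in = Z_0·(Z_L + jZ_0·tanβl)/(Z_0 + jZ_L·tanβl) = 42.5 − j3.56 Ω
Γ_s = (Z_in − Z_s)/(Z_in + Z_s) = (-32.5 − j3.56)/(118 − j3.56), |Γ_s| = 0.278
VSWR = (1 + |Γ_s|)/(1 − |Γ_s|)

VSWR ≈ 1.77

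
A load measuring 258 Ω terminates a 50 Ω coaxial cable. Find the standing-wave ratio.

Γ = (258 − 50)/(258 + 50) = 0.675
VSWR = (1 + 0.675)/(1 − 0.675)

VSWR ≈ 5.16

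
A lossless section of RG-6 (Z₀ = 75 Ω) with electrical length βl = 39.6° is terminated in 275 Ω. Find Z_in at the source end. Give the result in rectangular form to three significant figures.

tan(βl) = tan(39.6°) = 0.827
Z_in = Z_0·(Z_L + jZ_0·tanβl)/(Z_0 + jZ_L·tanβl)
     = 75·(275 + j62)/(75 + j227)

Z_in ≈ 45.4 − j75.7 Ω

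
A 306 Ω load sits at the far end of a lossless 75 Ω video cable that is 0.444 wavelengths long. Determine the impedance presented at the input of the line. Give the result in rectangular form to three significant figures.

Z_in ≈ 107 + j133 Ω

βl = 2π × 0.444 = 160°
tan(βl) = tan(160°) = -0.367
Z_in = Z_0·(Z_L + jZ_0·tanβl)/(Z_0 + jZ_L·tanβl)
     = 75·(306 − j27.5)/(75 − j112)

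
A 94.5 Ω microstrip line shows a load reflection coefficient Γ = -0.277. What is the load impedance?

Z_L ≈ 53.5 Ω

Z_L = Z_0·(1 + Γ)/(1 − Γ) = 94.5·(0.723)/(1.28)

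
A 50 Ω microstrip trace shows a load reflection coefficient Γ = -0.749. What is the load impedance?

Z_L ≈ 7.18 Ω

Z_L = Z_0·(1 + Γ)/(1 − Γ) = 50·(0.251)/(1.75)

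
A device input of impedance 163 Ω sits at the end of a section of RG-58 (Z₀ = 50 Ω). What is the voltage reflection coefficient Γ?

Γ = 0.531

Γ = (Z_L − Z_0)/(Z_L + Z_0) = (163 − 50)/(163 + 50) = 113/213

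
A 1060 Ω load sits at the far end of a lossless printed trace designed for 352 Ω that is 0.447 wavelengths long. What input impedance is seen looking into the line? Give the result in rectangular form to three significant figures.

Z_in ≈ 569 + j471 Ω

βl = 2π × 0.447 = 161°
tan(βl) = tan(161°) = -0.346
Z_in = Z_0·(Z_L + jZ_0·tanβl)/(Z_0 + jZ_L·tanβl)
     = 352·(1060 − j122)/(352 − j367)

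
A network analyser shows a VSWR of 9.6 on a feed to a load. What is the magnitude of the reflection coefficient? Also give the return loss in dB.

|Γ| ≈ 0.811; return loss ≈ 1.82 dB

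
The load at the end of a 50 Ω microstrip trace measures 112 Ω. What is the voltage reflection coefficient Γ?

Γ = (Z_L − Z_0)/(Z_L + Z_0) = (112 − 50)/(112 + 50) = 62/162

Γ = 0.383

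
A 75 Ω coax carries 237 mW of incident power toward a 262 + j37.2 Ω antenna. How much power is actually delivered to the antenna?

P_delivered ≈ 162 mW

|Γ| = |(187 + j37.2)/(337 + j37.2)| = 0.562
|Γ|² = 0.316
P_refl = |Γ|²·P_inc = 74.9 mW, P_del = (1 − |Γ|²)·P_inc = 162 mW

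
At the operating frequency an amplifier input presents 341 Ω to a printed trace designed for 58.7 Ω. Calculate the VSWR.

VSWR ≈ 5.81

For a purely resistive load, VSWR = R_L/Z_0 or Z_0/R_L (whichever > 1) = 341/58.7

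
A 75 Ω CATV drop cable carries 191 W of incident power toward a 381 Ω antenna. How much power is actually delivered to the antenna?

Γ = (381 − 75)/(381 + 75) = 0.671
|Γ|² = 0.45
P_refl = |Γ|²·P_inc = 86 W, P_del = (1 − |Γ|²)·P_inc = 105 W

P_delivered ≈ 105 W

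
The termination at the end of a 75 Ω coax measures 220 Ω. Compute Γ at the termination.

Γ = 0.492

Γ = (Z_L − Z_0)/(Z_L + Z_0) = (220 − 75)/(220 + 75) = 145/295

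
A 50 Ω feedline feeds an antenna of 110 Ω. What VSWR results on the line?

VSWR ≈ 2.2

Γ = (110 − 50)/(110 + 50) = 0.375
VSWR = (1 + 0.375)/(1 − 0.375)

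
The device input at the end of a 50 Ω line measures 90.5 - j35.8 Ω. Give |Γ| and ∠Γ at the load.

Γ = (Z_L − Z_0)/(Z_L + Z_0) = (40.5 − j35.8)/(140.5 − j35.8)
|Γ| = 54.1/145 = 0.373

Γ ≈ 0.373 ∠ -27.2°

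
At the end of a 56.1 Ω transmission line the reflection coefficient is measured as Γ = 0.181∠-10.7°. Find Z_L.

Z_L = Z_0·(1 + Γ)/(1 − Γ) = 56.1·(1.18 − j0.0336)/(0.822 + j0.0336)

Z_L ≈ 80.1 − j5.57 Ω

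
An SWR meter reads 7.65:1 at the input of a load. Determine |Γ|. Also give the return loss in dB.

|Γ| ≈ 0.769; return loss ≈ 2.28 dB

|Γ| = (S − 1)/(S + 1) = (7.65 − 1)/(7.65 + 1) = 6.65/8.65
RL = −20·log₁₀|Γ| = −20·log₁₀(0.769)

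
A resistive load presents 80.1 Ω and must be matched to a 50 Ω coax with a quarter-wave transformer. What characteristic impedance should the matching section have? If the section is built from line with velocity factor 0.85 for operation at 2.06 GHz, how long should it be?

Z_qwt = √(Z_0·R_L) = √(50 × 80.1) = √4005
λ = 0.85·c/f = 0.124 m, so l = λ/4 = 0.0309 m

Z_qwt ≈ 63.3 Ω; length ≈ 3.09 cm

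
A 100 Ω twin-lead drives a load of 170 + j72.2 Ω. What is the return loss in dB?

Γ = (70 + j72.2)/(270 + j72.2), |Γ| = 0.36
RL = −20·log₁₀|Γ| = −20·log₁₀(0.36)

RL ≈ 8.88 dB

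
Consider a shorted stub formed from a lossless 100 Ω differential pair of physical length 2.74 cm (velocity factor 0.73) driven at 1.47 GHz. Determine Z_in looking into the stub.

Z_in ≈ +j227 Ω

λ = v/f = 0.73·c / 1.47 GHz = 0.149 m
βl = 2π·l/λ = 2π × 0.184 = 66.2°
tan(βl) = 2.27
For a shorted stub, Z_in = jZ_0·tan(βl)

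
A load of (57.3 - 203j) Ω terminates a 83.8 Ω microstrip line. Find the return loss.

Γ = (-26.5 − j203)/(141.1 − j203), |Γ| = 0.828
RL = −20·log₁₀|Γ| = −20·log₁₀(0.828)

RL ≈ 1.64 dB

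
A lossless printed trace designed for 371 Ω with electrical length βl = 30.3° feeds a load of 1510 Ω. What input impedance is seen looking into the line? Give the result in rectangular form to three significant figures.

tan(βl) = tan(30.3°) = 0.584
Z_in = Z_0·(Z_L + jZ_0·tanβl)/(Z_0 + jZ_L·tanβl)
     = 371·(1510 + j217)/(371 + j882)

Z_in ≈ 304 − j507 Ω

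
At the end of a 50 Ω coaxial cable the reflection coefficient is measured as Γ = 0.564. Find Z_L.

Z_L ≈ 179 Ω

Z_L = Z_0·(1 + Γ)/(1 − Γ) = 50·(1.56)/(0.436)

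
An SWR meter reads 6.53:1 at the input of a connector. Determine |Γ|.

|Γ| = (S − 1)/(S + 1) = (6.53 − 1)/(6.53 + 1) = 5.53/7.53

|Γ| ≈ 0.734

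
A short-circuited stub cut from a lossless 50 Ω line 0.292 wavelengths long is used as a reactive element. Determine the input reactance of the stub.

X_in ≈ -185 Ω (capacitive)

βl = 2π × 0.292 = 105°
tan(βl) = -3.7
For a short-circuited stub, Z_in = jZ_0·tan(βl)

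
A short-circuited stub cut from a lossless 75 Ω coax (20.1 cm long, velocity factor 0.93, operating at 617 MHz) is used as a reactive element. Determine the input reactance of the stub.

λ = v/f = 0.93·c / 617 MHz = 0.452 m
βl = 2π·l/λ = 2π × 0.445 = 160°
tan(βl) = -0.364
For a short-circuited stub, Z_in = jZ_0·tan(βl)

X_in ≈ -27.3 Ω (capacitive)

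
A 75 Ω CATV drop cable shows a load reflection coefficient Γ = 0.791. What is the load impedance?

Z_L = Z_0·(1 + Γ)/(1 − Γ) = 75·(1.79)/(0.209)

Z_L ≈ 643 Ω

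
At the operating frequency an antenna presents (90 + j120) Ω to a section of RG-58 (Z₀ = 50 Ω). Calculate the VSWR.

VSWR ≈ 5.37

Γ = (Z_L − Z_0)/(Z_L + Z_0) = (40 + j120)/(140 + j120)
|Γ| = 126/184 = 0.686
VSWR = (1 + |Γ|)/(1 − |Γ|) = 1.69/0.314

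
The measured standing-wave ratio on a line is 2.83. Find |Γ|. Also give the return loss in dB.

|Γ| ≈ 0.478; return loss ≈ 6.41 dB

|Γ| = (S − 1)/(S + 1) = (2.83 − 1)/(2.83 + 1) = 1.83/3.83
RL = −20·log₁₀|Γ| = −20·log₁₀(0.478)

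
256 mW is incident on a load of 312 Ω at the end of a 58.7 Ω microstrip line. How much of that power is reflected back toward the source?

Γ = (312 − 58.7)/(312 + 58.7) = 0.683
|Γ|² = 0.467
P_refl = |Γ|²·P_inc = 120 mW, P_del = (1 − |Γ|²)·P_inc = 136 mW

P_reflected ≈ 120 mW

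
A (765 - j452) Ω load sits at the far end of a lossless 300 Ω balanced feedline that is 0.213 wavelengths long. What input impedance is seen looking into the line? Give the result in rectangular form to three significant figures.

βl = 2π × 0.213 = 76.7°
tan(βl) = tan(76.7°) = 4.22
Z_in = Z_0·(Z_L + jZ_0·tanβl)/(Z_0 + jZ_L·tanβl)
     = 300·(765 + j815)/(2210 + j3230)

Z_in ≈ 84.7 − j13.1 Ω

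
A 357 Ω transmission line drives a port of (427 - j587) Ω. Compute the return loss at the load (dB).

Γ = (70 − j587)/(784 − j587), |Γ| = 0.604
RL = −20·log₁₀|Γ| = −20·log₁₀(0.604)

RL ≈ 4.39 dB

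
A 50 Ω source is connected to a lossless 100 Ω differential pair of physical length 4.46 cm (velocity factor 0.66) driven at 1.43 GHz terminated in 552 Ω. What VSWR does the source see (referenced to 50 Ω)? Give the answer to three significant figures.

λ = v/f = 0.66·c / 1.43 GHz = 0.138 m
βl = 2π·l/λ = 2π × 0.322 = 116°
tan(βl) = -2.05
Z_in = Z_0·(Z_L + jZ_0·tanβl)/(Z_0 + jZ_L·tanβl) = 22.2 + j46.7 Ω
Γ_s = (Z_in − Z_s)/(Z_in + Z_s) = (-27.8 + j46.7)/(72.2 + j46.7), |Γ_s| = 0.632
VSWR = (1 + |Γ_s|)/(1 − |Γ_s|)

VSWR ≈ 4.43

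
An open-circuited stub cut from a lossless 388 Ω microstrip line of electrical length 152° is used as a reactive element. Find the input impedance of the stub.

Z_in ≈ +j730 Ω

tan(βl) = -0.532
For an open-circuited stub, Z_in = −jZ_0·cot(βl) = −jZ_0/tan(βl)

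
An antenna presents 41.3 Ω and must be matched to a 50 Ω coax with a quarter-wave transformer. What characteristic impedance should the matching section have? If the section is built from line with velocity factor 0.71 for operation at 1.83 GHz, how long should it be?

Z_qwt = √(Z_0·R_L) = √(50 × 41.3) = √2065
λ = 0.71·c/f = 0.116 m, so l = λ/4 = 0.0291 m

Z_qwt ≈ 45.4 Ω; length ≈ 2.91 cm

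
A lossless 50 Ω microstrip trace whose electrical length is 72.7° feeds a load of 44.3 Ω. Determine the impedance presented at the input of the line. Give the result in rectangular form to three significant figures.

tan(βl) = tan(72.7°) = 3.21
Z_in = Z_0·(Z_L + jZ_0·tanβl)/(Z_0 + jZ_L·tanβl)
     = 50·(44.3 + j161)/(50 + j142)

Z_in ≈ 55.1 + j3.8 Ω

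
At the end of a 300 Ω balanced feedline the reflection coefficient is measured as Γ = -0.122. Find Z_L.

Z_L ≈ 235 Ω

Z_L = Z_0·(1 + Γ)/(1 − Γ) = 300·(0.878)/(1.12)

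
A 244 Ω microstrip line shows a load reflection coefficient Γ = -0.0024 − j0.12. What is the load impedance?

Z_L ≈ 236 − j57.5 Ω

Z_L = Z_0·(1 + Γ)/(1 − Γ) = 244·(0.998 − j0.12)/(1 + j0.12)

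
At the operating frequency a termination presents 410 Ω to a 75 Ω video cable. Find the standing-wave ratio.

For a purely resistive load, VSWR = R_L/Z_0 or Z_0/R_L (whichever > 1) = 410/75

VSWR ≈ 5.47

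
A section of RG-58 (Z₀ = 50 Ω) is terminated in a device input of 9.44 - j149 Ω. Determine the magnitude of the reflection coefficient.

|Γ| ≈ 0.963

Γ = (Z_L − Z_0)/(Z_L + Z_0) = (-40.56 − j149)/(59.44 − j149)
|Γ| = 154/160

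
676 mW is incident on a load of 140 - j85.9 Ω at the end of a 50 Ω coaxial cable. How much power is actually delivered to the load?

P_delivered ≈ 435 mW

|Γ| = |(90 − j85.9)/(190 − j85.9)| = 0.597
|Γ|² = 0.356
P_refl = |Γ|²·P_inc = 241 mW, P_del = (1 − |Γ|²)·P_inc = 435 mW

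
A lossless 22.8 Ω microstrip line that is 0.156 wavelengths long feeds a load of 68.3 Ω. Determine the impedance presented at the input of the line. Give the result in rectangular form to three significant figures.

βl = 2π × 0.156 = 56.2°
tan(βl) = tan(56.2°) = 1.49
Z_in = Z_0·(Z_L + jZ_0·tanβl)/(Z_0 + jZ_L·tanβl)
     = 22.8·(68.3 + j34)/(22.8 + j102)

Z_in ≈ 10.5 − j12.9 Ω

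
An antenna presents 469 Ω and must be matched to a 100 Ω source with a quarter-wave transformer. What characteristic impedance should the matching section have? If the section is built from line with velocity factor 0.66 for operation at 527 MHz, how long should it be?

Z_qwt = √(Z_0·R_L) = √(100 × 469) = √46900
λ = 0.66·c/f = 0.376 m, so l = λ/4 = 0.0939 m

Z_qwt ≈ 217 Ω; length ≈ 9.39 cm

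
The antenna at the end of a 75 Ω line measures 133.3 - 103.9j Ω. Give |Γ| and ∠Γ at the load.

Γ ≈ 0.512 ∠ -34.2°

Γ = (Z_L − Z_0)/(Z_L + Z_0) = (58.3 − j103.9)/(208.3 − j103.9)
|Γ| = 119/233 = 0.512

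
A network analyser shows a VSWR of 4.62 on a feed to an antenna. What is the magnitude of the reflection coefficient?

|Γ| ≈ 0.644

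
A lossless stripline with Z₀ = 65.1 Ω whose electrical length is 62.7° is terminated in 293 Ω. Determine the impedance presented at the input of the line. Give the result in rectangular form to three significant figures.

tan(βl) = tan(62.7°) = 1.94
Z_in = Z_0·(Z_L + jZ_0·tanβl)/(Z_0 + jZ_L·tanβl)
     = 65.1·(293 + j126)/(65.1 + j568)

Z_in ≈ 18.1 − j31.5 Ω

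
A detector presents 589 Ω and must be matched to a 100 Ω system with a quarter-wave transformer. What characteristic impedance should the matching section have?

Z_qwt ≈ 243 Ω

Z_qwt = √(Z_0·R_L) = √(100 × 589) = √58900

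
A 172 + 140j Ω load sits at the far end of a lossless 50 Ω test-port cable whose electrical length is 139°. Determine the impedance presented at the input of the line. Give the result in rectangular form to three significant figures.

Z_in ≈ 14.6 + j40.8 Ω

tan(βl) = tan(139°) = -0.869
Z_in = Z_0·(Z_L + jZ_0·tanβl)/(Z_0 + jZ_L·tanβl)
     = 50·(172 + j96.5)/(172 − j150)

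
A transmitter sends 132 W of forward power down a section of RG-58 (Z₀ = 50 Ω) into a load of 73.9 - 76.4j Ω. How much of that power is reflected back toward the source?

|Γ| = |(23.9 − j76.4)/(123.9 − j76.4)| = 0.55
|Γ|² = 0.302
P_refl = |Γ|²·P_inc = 39.9 W, P_del = (1 − |Γ|²)·P_inc = 92.1 W

P_reflected ≈ 39.9 W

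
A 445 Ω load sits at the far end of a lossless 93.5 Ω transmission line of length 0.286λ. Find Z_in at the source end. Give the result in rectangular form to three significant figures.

Z_in ≈ 20.6 + j20.5 Ω

βl = 2π × 0.286 = 103°
tan(βl) = tan(103°) = -4.35
Z_in = Z_0·(Z_L + jZ_0·tanβl)/(Z_0 + jZ_L·tanβl)
     = 93.5·(445 − j406)/(93.5 − j1930)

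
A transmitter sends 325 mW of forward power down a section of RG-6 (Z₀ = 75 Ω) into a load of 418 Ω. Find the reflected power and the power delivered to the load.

P_reflected ≈ 157 mW; P_delivered ≈ 168 mW

Γ = (418 − 75)/(418 + 75) = 0.696
|Γ|² = 0.484
P_refl = |Γ|²·P_inc = 157 mW, P_del = (1 − |Γ|²)·P_inc = 168 mW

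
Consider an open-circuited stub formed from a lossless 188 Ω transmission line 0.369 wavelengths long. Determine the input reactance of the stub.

X_in ≈ 174 Ω (inductive)

βl = 2π × 0.369 = 133°
tan(βl) = -1.08
For an open-circuited stub, Z_in = −jZ_0·cot(βl) = −jZ_0/tan(βl)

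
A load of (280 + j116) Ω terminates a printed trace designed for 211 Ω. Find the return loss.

RL ≈ 11.5 dB

Γ = (69 + j116)/(491 + j116), |Γ| = 0.268
RL = −20·log₁₀|Γ| = −20·log₁₀(0.268)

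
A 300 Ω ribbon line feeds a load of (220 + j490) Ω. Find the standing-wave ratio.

Γ = (Z_L − Z_0)/(Z_L + Z_0) = (-80 + j490)/(520 + j490)
|Γ| = 496/714 = 0.695
VSWR = (1 + |Γ|)/(1 − |Γ|) = 1.69/0.305

VSWR ≈ 5.55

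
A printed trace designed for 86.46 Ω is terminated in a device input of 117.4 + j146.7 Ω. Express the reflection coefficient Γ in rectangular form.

Γ = (Z_L − Z_0)/(Z_L + Z_0) = (30.94 + j146.7)/(203.9 + j146.7)

Γ ≈ 0.441 + j0.402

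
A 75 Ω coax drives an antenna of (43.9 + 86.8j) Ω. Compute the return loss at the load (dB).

RL ≈ 4.06 dB

Γ = (-31.1 + j86.8)/(118.9 + j86.8), |Γ| = 0.626
RL = −20·log₁₀|Γ| = −20·log₁₀(0.626)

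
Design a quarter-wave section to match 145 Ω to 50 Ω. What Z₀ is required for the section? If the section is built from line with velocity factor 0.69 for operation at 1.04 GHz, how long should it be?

Z_qwt ≈ 85.1 Ω; length ≈ 4.98 cm

Z_qwt = √(Z_0·R_L) = √(50 × 145) = √7250
λ = 0.69·c/f = 0.199 m, so l = λ/4 = 0.0498 m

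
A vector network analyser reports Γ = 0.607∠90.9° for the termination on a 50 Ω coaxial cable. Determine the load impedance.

Z_L ≈ 22.8 + j43.7 Ω

Z_L = Z_0·(1 + Γ)/(1 − Γ) = 50·(0.99 + j0.607)/(1.01 − j0.607)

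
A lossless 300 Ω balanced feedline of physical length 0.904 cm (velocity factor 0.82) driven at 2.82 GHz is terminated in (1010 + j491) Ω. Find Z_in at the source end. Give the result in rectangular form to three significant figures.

λ = v/f = 0.82·c / 2.82 GHz = 0.0872 m
βl = 2π·l/λ = 2π × 0.104 = 37.3°
tan(βl) = tan(37.3°) = 0.762
Z_in = Z_0·(Z_L + jZ_0·tanβl)/(Z_0 + jZ_L·tanβl)
     = 300·(1010 + j720)/(-74.1 + j770)

Z_in ≈ 240 − j417 Ω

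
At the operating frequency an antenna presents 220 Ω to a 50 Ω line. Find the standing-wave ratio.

VSWR ≈ 4.4

For a purely resistive load, VSWR = R_L/Z_0 or Z_0/R_L (whichever > 1) = 220/50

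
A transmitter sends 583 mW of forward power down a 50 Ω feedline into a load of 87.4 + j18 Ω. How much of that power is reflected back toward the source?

P_reflected ≈ 52.3 mW

|Γ| = |(37.4 + j18)/(137.4 + j18)| = 0.3
|Γ|² = 0.0897
P_refl = |Γ|²·P_inc = 52.3 mW, P_del = (1 − |Γ|²)·P_inc = 531 mW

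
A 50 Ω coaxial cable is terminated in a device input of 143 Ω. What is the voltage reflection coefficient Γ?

Γ = (Z_L − Z_0)/(Z_L + Z_0) = (143 − 50)/(143 + 50) = 93/193

Γ = 0.482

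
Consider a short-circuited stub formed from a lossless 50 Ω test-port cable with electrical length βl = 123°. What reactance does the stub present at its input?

tan(βl) = -1.54
For a short-circuited stub, Z_in = jZ_0·tan(βl)

X_in ≈ -77 Ω (capacitive)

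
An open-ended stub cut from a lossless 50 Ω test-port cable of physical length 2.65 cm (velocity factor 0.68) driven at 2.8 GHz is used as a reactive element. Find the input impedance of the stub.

Z_in ≈ +j43.4 Ω

λ = v/f = 0.68·c / 2.8 GHz = 0.0729 m
βl = 2π·l/λ = 2π × 0.364 = 131°
tan(βl) = -1.15
For an open-ended stub, Z_in = −jZ_0·cot(βl) = −jZ_0/tan(βl)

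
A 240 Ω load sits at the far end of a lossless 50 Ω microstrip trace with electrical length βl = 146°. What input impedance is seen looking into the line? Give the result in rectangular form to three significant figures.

tan(βl) = tan(146°) = -0.675
Z_in = Z_0·(Z_L + jZ_0·tanβl)/(Z_0 + jZ_L·tanβl)
     = 50·(240 − j33.7)/(50 − j162)

Z_in ≈ 30.4 + j64.7 Ω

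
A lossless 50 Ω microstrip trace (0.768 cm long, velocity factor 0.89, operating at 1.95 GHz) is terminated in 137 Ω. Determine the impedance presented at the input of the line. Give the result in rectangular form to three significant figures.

λ = v/f = 0.89·c / 1.95 GHz = 0.137 m
βl = 2π·l/λ = 2π × 0.0561 = 20.2°
tan(βl) = tan(20.2°) = 0.368
Z_in = Z_0·(Z_L + jZ_0·tanβl)/(Z_0 + jZ_L·tanβl)
     = 50·(137 + j18.4)/(50 + j50.4)

Z_in ≈ 77.2 − j59.4 Ω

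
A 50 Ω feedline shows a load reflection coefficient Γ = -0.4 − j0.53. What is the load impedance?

Z_L = Z_0·(1 + Γ)/(1 − Γ) = 50·(0.6 − j0.53)/(1.4 + j0.53)

Z_L ≈ 12.5 − j23.7 Ω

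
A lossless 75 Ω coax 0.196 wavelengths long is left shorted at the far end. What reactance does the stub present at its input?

X_in ≈ 213 Ω (inductive)

βl = 2π × 0.196 = 70.6°
tan(βl) = 2.83
For a shorted stub, Z_in = jZ_0·tan(βl)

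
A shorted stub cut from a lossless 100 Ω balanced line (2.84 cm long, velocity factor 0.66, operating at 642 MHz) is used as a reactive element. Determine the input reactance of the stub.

λ = v/f = 0.66·c / 642 MHz = 0.308 m
βl = 2π·l/λ = 2π × 0.0921 = 33.2°
tan(βl) = 0.653
For a shorted stub, Z_in = jZ_0·tan(βl)

X_in ≈ 65.3 Ω (inductive)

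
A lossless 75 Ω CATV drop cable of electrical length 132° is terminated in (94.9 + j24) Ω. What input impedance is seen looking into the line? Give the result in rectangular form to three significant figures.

tan(βl) = tan(132°) = -1.11
Z_in = Z_0·(Z_L + jZ_0·tanβl)/(Z_0 + jZ_L·tanβl)
     = 75·(94.9 − j59.3)/(102 − j105)

Z_in ≈ 55.6 + j13.9 Ω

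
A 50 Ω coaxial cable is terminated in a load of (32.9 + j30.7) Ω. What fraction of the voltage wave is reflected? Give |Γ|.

|Γ| ≈ 0.398

Γ = (Z_L − Z_0)/(Z_L + Z_0) = (-17.1 + j30.7)/(82.9 + j30.7)
|Γ| = 35.1/88.4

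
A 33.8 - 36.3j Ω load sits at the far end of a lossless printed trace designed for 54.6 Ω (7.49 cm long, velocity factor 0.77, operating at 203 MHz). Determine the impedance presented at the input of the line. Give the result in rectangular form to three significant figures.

λ = v/f = 0.77·c / 203 MHz = 1.14 m
βl = 2π·l/λ = 2π × 0.0658 = 23.7°
tan(βl) = tan(23.7°) = 0.439
Z_in = Z_0·(Z_L + jZ_0·tanβl)/(Z_0 + jZ_L·tanβl)
     = 54.6·(33.8 − j12.3)/(70.5 + j14.8)

Z_in ≈ 23.1 − j14.4 Ω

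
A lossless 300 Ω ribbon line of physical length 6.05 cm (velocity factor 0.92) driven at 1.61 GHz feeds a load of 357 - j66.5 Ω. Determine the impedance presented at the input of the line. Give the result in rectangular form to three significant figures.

Z_in ≈ 330 + j78.8 Ω

λ = v/f = 0.92·c / 1.61 GHz = 0.171 m
βl = 2π·l/λ = 2π × 0.353 = 127°
tan(βl) = tan(127°) = -1.32
Z_in = Z_0·(Z_L + jZ_0·tanβl)/(Z_0 + jZ_L·tanβl)
     = 300·(357 − j464)/(212 − j473)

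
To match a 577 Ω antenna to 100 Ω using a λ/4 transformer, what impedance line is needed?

Z_qwt = √(Z_0·R_L) = √(100 × 577) = √57700

Z_qwt ≈ 240 Ω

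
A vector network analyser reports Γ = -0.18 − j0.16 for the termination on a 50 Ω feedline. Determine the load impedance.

Z_L = Z_0·(1 + Γ)/(1 − Γ) = 50·(0.82 − j0.16)/(1.18 + j0.16)

Z_L ≈ 33.2 − j11.3 Ω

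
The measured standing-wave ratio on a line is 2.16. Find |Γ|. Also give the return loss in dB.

|Γ| = (S − 1)/(S + 1) = (2.16 − 1)/(2.16 + 1) = 1.16/3.16
RL = −20·log₁₀|Γ| = −20·log₁₀(0.367)

|Γ| ≈ 0.367; return loss ≈ 8.7 dB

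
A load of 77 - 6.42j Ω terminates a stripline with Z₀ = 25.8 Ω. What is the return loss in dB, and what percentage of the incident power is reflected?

Γ = (51.2 − j6.42)/(102.8 − j6.42), |Γ| = 0.501
RL = −20·log₁₀(0.501) = 6 dB
P_refl/P_inc = |Γ|² = 0.251

RL ≈ 6 dB; 25.1% of incident power reflected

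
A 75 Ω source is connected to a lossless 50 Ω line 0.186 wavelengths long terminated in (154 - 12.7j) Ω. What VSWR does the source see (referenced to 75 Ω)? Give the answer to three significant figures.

βl = 2π × 0.186 = 67°
tan(βl) = 2.35
Z_in = Z_0·(Z_L + jZ_0·tanβl)/(Z_0 + jZ_L·tanβl) = 18.3 − j17.2 Ω
Γ_s = (Z_in − Z_s)/(Z_in + Z_s) = (-56.7 − j17.2)/(93.3 − j17.2), |Γ_s| = 0.625
VSWR = (1 + |Γ_s|)/(1 − |Γ_s|)

VSWR ≈ 4.33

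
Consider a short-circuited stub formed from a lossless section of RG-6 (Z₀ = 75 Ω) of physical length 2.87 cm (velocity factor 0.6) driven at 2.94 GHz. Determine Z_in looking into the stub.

Z_in ≈ −j14.9 Ω

λ = v/f = 0.6·c / 2.94 GHz = 0.0612 m
βl = 2π·l/λ = 2π × 0.469 = 169°
tan(βl) = -0.199
For a short-circuited stub, Z_in = jZ_0·tan(βl)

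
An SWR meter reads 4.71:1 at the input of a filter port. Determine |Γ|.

|Γ| = (S − 1)/(S + 1) = (4.71 − 1)/(4.71 + 1) = 3.71/5.71

|Γ| ≈ 0.65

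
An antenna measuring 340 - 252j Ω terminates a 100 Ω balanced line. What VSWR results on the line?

VSWR ≈ 5.38

Γ = (Z_L − Z_0)/(Z_L + Z_0) = (240 − j252)/(440 − j252)
|Γ| = 348/507 = 0.686
VSWR = (1 + |Γ|)/(1 − |Γ|) = 1.69/0.314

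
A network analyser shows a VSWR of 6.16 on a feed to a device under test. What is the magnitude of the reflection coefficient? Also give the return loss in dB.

|Γ| = (S − 1)/(S + 1) = (6.16 − 1)/(6.16 + 1) = 5.16/7.16
RL = −20·log₁₀|Γ| = −20·log₁₀(0.721)

|Γ| ≈ 0.721; return loss ≈ 2.85 dB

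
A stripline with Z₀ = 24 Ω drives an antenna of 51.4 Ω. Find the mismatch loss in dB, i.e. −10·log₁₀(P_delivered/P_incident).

mismatch loss ≈ 0.615 dB

Γ = (51.4 − 24)/(51.4 + 24) = 0.363
|Γ|² = 0.132, so P_del/P_inc = 1 − |Γ|² = 0.868
ML = −10·log₁₀(1 − |Γ|²)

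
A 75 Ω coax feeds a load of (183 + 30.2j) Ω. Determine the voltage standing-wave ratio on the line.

VSWR ≈ 2.52

Γ = (Z_L − Z_0)/(Z_L + Z_0) = (108 + j30.2)/(258 + j30.2)
|Γ| = 112/260 = 0.432
VSWR = (1 + |Γ|)/(1 − |Γ|) = 1.43/0.568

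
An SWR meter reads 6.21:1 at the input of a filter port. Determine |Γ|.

|Γ| ≈ 0.723

|Γ| = (S − 1)/(S + 1) = (6.21 − 1)/(6.21 + 1) = 5.21/7.21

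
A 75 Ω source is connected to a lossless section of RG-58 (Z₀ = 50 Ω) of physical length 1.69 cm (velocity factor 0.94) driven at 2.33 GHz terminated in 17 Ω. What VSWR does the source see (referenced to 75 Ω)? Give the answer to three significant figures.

λ = v/f = 0.94·c / 2.33 GHz = 0.121 m
βl = 2π·l/λ = 2π × 0.14 = 50.3°
tan(βl) = 1.2
Z_in = Z_0·(Z_L + jZ_0·tanβl)/(Z_0 + jZ_L·tanβl) = 35.6 + j45.6 Ω
Γ_s = (Z_in − Z_s)/(Z_in + Z_s) = (-39.4 + j45.6)/(111 + j45.6), |Γ_s| = 0.503
VSWR = (1 + |Γ_s|)/(1 − |Γ_s|)

VSWR ≈ 3.03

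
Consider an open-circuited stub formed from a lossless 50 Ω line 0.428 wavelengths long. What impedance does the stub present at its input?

Z_in ≈ +j103 Ω

βl = 2π × 0.428 = 154°
tan(βl) = -0.486
For an open-circuited stub, Z_in = −jZ_0·cot(βl) = −jZ_0/tan(βl)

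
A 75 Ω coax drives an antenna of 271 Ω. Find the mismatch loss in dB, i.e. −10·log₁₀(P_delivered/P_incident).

mismatch loss ≈ 1.68 dB

Γ = (271 − 75)/(271 + 75) = 0.566
|Γ|² = 0.321, so P_del/P_inc = 1 − |Γ|² = 0.679
ML = −10·log₁₀(1 − |Γ|²)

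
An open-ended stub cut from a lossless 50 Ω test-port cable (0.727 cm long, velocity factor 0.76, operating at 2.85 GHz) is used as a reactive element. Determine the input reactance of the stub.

X_in ≈ -77.8 Ω (capacitive)

λ = v/f = 0.76·c / 2.85 GHz = 0.08 m
βl = 2π·l/λ = 2π × 0.0909 = 32.7°
tan(βl) = 0.642
For an open-ended stub, Z_in = −jZ_0·cot(βl) = −jZ_0/tan(βl)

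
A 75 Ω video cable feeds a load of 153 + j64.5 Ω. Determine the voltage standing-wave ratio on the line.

Γ = (Z_L − Z_0)/(Z_L + Z_0) = (78 + j64.5)/(228 + j64.5)
|Γ| = 101/237 = 0.427
VSWR = (1 + |Γ|)/(1 − |Γ|) = 1.43/0.573

VSWR ≈ 2.49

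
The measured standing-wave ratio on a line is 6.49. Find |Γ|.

|Γ| = (S − 1)/(S + 1) = (6.49 − 1)/(6.49 + 1) = 5.49/7.49

|Γ| ≈ 0.733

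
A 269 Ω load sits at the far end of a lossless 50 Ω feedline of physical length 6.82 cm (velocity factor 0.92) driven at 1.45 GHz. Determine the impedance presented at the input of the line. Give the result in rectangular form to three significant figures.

Z_in ≈ 15 + j38.2 Ω

λ = v/f = 0.92·c / 1.45 GHz = 0.19 m
βl = 2π·l/λ = 2π × 0.358 = 129°
tan(βl) = tan(129°) = -1.24
Z_in = Z_0·(Z_L + jZ_0·tanβl)/(Z_0 + jZ_L·tanβl)
     = 50·(269 − j61.8)/(50 − j332)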